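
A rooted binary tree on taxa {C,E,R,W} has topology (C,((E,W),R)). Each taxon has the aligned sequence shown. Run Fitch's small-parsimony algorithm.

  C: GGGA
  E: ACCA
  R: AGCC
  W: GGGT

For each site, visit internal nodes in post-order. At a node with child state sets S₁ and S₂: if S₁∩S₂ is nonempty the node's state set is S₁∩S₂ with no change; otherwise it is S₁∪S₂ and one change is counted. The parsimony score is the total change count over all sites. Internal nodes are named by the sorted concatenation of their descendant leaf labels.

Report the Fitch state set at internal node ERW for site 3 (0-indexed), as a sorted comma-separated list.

A,C,T

EW@0: {A} ∪ {G} = {A,G} (union, +1)
ERW@0: {A,G} ∩ {A} = {A} (intersection, +0)
CERW@0: {G} ∪ {A} = {A,G} (union, +1)
EW@1: {C} ∪ {G} = {C,G} (union, +1)
ERW@1: {C,G} ∩ {G} = {G} (intersection, +0)
CERW@1: {G} ∩ {G} = {G} (intersection, +0)
EW@2: {C} ∪ {G} = {C,G} (union, +1)
ERW@2: {C,G} ∩ {C} = {C} (intersection, +0)
CERW@2: {G} ∪ {C} = {C,G} (union, +1)
EW@3: {A} ∪ {T} = {A,T} (union, +1)
ERW@3: {A,T} ∪ {C} = {A,C,T} (union, +1)
CERW@3: {A} ∩ {A,C,T} = {A} (intersection, +0)
per-site changes: [2, 1, 2, 2]; total = 7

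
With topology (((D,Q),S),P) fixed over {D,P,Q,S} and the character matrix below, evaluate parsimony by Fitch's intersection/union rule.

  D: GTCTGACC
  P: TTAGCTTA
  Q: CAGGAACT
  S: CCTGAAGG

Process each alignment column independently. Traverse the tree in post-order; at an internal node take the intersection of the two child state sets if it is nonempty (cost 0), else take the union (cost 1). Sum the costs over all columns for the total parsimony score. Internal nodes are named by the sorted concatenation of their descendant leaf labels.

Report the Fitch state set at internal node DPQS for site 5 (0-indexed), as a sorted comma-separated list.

A,T

DQ@0: {G} ∪ {C} = {C,G} (union, +1)
DQS@0: {C,G} ∩ {C} = {C} (intersection, +0)
DPQS@0: {C} ∪ {T} = {C,T} (union, +1)
DQ@1: {T} ∪ {A} = {A,T} (union, +1)
DQS@1: {A,T} ∪ {C} = {A,C,T} (union, +1)
DPQS@1: {A,C,T} ∩ {T} = {T} (intersection, +0)
DQ@2: {C} ∪ {G} = {C,G} (union, +1)
DQS@2: {C,G} ∪ {T} = {C,G,T} (union, +1)
DPQS@2: {C,G,T} ∪ {A} = {A,C,G,T} (union, +1)
DQ@3: {T} ∪ {G} = {G,T} (union, +1)
DQS@3: {G,T} ∩ {G} = {G} (intersection, +0)
DPQS@3: {G} ∩ {G} = {G} (intersection, +0)
DQ@4: {G} ∪ {A} = {A,G} (union, +1)
DQS@4: {A,G} ∩ {A} = {A} (intersection, +0)
DPQS@4: {A} ∪ {C} = {A,C} (union, +1)
DQ@5: {A} ∩ {A} = {A} (intersection, +0)
DQS@5: {A} ∩ {A} = {A} (intersection, +0)
DPQS@5: {A} ∪ {T} = {A,T} (union, +1)
DQ@6: {C} ∩ {C} = {C} (intersection, +0)
DQS@6: {C} ∪ {G} = {C,G} (union, +1)
DPQS@6: {C,G} ∪ {T} = {C,G,T} (union, +1)
DQ@7: {C} ∪ {T} = {C,T} (union, +1)
DQS@7: {C,T} ∪ {G} = {C,G,T} (union, +1)
DPQS@7: {C,G,T} ∪ {A} = {A,C,G,T} (union, +1)
per-site changes: [2, 2, 3, 1, 2, 1, 2, 3]; total = 16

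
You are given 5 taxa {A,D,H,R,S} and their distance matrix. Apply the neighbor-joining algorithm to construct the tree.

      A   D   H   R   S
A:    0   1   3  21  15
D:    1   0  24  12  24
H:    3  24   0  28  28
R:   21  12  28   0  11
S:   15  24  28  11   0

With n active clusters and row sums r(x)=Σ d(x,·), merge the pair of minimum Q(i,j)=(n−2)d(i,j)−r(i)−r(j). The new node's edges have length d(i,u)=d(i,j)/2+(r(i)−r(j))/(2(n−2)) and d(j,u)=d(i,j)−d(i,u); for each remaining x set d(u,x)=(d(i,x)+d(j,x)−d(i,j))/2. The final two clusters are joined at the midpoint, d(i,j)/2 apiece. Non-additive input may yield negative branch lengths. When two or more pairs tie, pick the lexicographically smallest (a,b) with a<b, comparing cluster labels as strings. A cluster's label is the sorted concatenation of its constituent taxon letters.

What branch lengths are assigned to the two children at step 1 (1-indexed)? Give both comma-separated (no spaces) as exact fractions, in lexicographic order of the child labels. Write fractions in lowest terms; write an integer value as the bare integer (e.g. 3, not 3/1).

step 1: merge (R,S) at d=11, Q=-117; branch lengths R→9/2, S→13/2; new cluster RS
  updated: d(A,RS)=25/2, d(D,RS)=25/2, d(H,RS)=45/2
step 2: merge (A,H) at d=3, Q=-60; branch lengths A→-27/4, H→39/4; new cluster AH
  updated: d(AH,D)=11, d(AH,RS)=16
step 3: merge (AH,D) at d=11, Q=-79/2; branch lengths AH→29/4, D→15/4; new cluster ADH
  updated: d(ADH,RS)=35/4
step 4: merge (ADH,RS) at d=35/4; branch lengths ADH→35/8, RS→35/8; new cluster ADHRS
final tree: (((A:-27/4,H:39/4):29/4,D:15/4):35/8,(R:9/2,S:13/2):35/8)
total length: 135/4

9/2,13/2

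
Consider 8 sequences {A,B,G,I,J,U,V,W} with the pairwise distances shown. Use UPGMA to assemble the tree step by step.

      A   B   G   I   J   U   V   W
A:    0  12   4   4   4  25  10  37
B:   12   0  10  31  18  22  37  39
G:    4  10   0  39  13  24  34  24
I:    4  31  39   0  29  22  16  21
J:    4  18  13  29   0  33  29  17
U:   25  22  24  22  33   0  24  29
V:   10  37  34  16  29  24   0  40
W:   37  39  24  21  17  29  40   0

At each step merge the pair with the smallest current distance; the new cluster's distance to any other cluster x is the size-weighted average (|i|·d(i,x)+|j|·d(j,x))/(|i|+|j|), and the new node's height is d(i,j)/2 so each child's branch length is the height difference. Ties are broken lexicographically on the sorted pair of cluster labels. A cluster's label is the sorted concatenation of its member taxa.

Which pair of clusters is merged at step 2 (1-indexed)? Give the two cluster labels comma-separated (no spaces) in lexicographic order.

1. join A+G (d=4) ⇒ AG; edges |A|=2, |G|=2
  updated: d(AG,B)=11, d(AG,I)=43/2, d(AG,J)=17/2, d(AG,U)=49/2, d(AG,V)=22, d(AG,W)=61/2
2. join AG+J (d=17/2) ⇒ AGJ; edges |AG|=9/4, |J|=17/4
  updated: d(AGJ,B)=40/3, d(AGJ,I)=24, d(AGJ,U)=82/3, d(AGJ,V)=73/3, d(AGJ,W)=26
3. join AGJ+B (d=40/3) ⇒ ABGJ; edges |AGJ|=29/12, |B|=20/3
  updated: d(ABGJ,I)=103/4, d(ABGJ,U)=26, d(ABGJ,V)=55/2, d(ABGJ,W)=117/4
4. join I+V (d=16) ⇒ IV; edges |I|=8, |V|=8
  updated: d(ABGJ,IV)=213/8, d(IV,U)=23, d(IV,W)=61/2
5. join IV+U (d=23) ⇒ IUV; edges |IV|=7/2, |U|=23/2
  updated: d(ABGJ,IUV)=317/12, d(IUV,W)=30
6. join ABGJ+IUV (d=317/12) ⇒ ABGIJUV; edges |ABGJ|=157/24, |IUV|=41/24
  updated: d(ABGIJUV,W)=207/7
7. join ABGIJUV+W (d=207/7) ⇒ ABGIJUVW; edges |ABGIJUV|=265/168, |W|=207/14
final tree: (((((A:2,G:2):9/4,J:17/4):29/12,B:20/3):157/24,((I:8,V:8):7/2,U:23/2):41/24):265/168,W:207/14)
total length: 4211/56

AG,J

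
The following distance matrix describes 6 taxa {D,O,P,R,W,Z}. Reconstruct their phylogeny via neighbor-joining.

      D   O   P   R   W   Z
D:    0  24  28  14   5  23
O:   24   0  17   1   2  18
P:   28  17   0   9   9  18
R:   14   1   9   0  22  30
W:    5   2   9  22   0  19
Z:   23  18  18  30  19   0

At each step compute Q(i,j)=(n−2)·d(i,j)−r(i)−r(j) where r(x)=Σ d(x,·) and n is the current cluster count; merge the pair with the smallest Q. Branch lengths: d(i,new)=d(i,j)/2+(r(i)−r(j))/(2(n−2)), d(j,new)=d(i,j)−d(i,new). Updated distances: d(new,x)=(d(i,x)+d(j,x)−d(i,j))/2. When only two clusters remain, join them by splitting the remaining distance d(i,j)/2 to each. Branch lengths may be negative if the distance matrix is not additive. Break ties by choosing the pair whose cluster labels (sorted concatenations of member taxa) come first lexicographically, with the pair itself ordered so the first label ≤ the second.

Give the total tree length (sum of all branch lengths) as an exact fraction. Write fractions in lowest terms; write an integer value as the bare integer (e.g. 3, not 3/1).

311/8

1. join O+R (d=1, Q=-134) ⇒ OR; edges |O|=-5/4, |R|=9/4
  updated: d(D,OR)=37/2, d(OR,P)=25/2, d(OR,W)=23/2, d(OR,Z)=47/2
2. join D+W (d=5, Q=-104) ⇒ DW; edges |D|=15/2, |W|=-5/2
  updated: d(DW,OR)=25/2, d(DW,P)=16, d(DW,Z)=37/2
3. join DW+OR (d=25/2, Q=-141/2) ⇒ DORW; edges |DW|=47/8, |OR|=53/8
  updated: d(DORW,P)=8, d(DORW,Z)=59/4
4. join DORW+P (d=8, Q=-163/4) ⇒ DOPRW; edges |DORW|=19/8, |P|=45/8
  updated: d(DOPRW,Z)=99/8
5. join DOPRW+Z (d=99/8) ⇒ DOPRWZ; edges |DOPRW|=99/16, |Z|=99/16
final tree: ((((D:15/2,W:-5/2):47/8,(O:-5/4,R:9/4):53/8):19/8,P:45/8):99/16,Z:99/16)
total length: 311/8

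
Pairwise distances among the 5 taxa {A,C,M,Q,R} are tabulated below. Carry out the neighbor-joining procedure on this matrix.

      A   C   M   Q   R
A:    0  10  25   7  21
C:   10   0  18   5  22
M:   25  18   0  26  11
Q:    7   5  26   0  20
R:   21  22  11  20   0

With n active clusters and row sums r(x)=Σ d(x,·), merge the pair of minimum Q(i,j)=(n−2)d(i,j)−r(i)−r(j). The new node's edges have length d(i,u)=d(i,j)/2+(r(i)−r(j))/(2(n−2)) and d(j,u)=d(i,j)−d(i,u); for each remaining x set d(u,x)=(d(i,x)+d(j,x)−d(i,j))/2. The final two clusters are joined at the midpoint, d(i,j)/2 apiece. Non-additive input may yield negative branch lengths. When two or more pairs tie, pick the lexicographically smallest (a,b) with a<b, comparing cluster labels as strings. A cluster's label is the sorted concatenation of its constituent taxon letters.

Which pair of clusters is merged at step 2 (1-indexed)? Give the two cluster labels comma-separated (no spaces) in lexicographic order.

iteration 1: select M,R (d=11, Q=-121); attach at lengths (13/2, 9/2); label the merged cluster MR
  updated: d(A,MR)=35/2, d(C,MR)=29/2, d(MR,Q)=35/2
iteration 2: select A,Q (d=7, Q=-50); attach at lengths (19/4, 9/4); label the merged cluster AQ
  updated: d(AQ,C)=4, d(AQ,MR)=14
iteration 3: select AQ,C (d=4, Q=-65/2); attach at lengths (7/4, 9/4); label the merged cluster ACQ
  updated: d(ACQ,MR)=49/4
iteration 4: select ACQ,MR (d=49/4); attach at lengths (49/8, 49/8); label the merged cluster ACMQR
final tree: (((A:19/4,Q:9/4):7/4,C:9/4):49/8,(M:13/2,R:9/2):49/8)
total length: 137/4

A,Q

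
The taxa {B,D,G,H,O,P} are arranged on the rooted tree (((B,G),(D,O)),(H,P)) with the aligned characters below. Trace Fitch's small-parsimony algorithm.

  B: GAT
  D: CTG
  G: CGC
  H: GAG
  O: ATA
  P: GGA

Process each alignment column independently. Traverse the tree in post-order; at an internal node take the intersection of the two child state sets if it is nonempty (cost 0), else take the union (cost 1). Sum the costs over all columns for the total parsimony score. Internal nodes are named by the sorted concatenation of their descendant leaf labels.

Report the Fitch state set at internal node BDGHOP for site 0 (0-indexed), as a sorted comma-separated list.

C,G

site 0, node BG: B={G} ∪ G={C} → {C,G} (+1)
site 0, node DO: D={C} ∪ O={A} → {A,C} (+1)
site 0, node BDGO: BG={C,G} ∩ DO={A,C} → {C} (+0)
site 0, node HP: H={G} ∩ P={G} → {G} (+0)
site 0, node BDGHOP: BDGO={C} ∪ HP={G} → {C,G} (+1)
site 1, node BG: B={A} ∪ G={G} → {A,G} (+1)
site 1, node DO: D={T} ∩ O={T} → {T} (+0)
site 1, node BDGO: BG={A,G} ∪ DO={T} → {A,G,T} (+1)
site 1, node HP: H={A} ∪ P={G} → {A,G} (+1)
site 1, node BDGHOP: BDGO={A,G,T} ∩ HP={A,G} → {A,G} (+0)
site 2, node BG: B={T} ∪ G={C} → {C,T} (+1)
site 2, node DO: D={G} ∪ O={A} → {A,G} (+1)
site 2, node BDGO: BG={C,T} ∪ DO={A,G} → {A,C,G,T} (+1)
site 2, node HP: H={G} ∪ P={A} → {A,G} (+1)
site 2, node BDGHOP: BDGO={A,C,G,T} ∩ HP={A,G} → {A,G} (+0)
per-site changes: [3, 3, 4]; total = 10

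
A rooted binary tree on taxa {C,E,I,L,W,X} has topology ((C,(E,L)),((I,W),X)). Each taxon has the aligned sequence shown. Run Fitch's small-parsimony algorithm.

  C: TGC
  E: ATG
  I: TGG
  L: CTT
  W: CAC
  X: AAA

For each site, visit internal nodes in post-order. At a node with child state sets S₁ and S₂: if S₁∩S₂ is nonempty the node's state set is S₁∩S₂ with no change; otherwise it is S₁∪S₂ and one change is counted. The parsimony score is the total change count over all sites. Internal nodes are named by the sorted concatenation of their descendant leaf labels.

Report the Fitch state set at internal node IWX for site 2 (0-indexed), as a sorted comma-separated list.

[col 0] EL: children E:{A}, L:{C} ∪→ {A,C}; cost 1
[col 0] CEL: children C:{T}, EL:{A,C} ∪→ {A,C,T}; cost 1
[col 0] IW: children I:{T}, W:{C} ∪→ {C,T}; cost 1
[col 0] IWX: children IW:{C,T}, X:{A} ∪→ {A,C,T}; cost 1
[col 0] CEILWX: children CEL:{A,C,T}, IWX:{A,C,T} ∩→ {A,C,T}; cost 0
[col 1] EL: children E:{T}, L:{T} ∩→ {T}; cost 0
[col 1] CEL: children C:{G}, EL:{T} ∪→ {G,T}; cost 1
[col 1] IW: children I:{G}, W:{A} ∪→ {A,G}; cost 1
[col 1] IWX: children IW:{A,G}, X:{A} ∩→ {A}; cost 0
[col 1] CEILWX: children CEL:{G,T}, IWX:{A} ∪→ {A,G,T}; cost 1
[col 2] EL: children E:{G}, L:{T} ∪→ {G,T}; cost 1
[col 2] CEL: children C:{C}, EL:{G,T} ∪→ {C,G,T}; cost 1
[col 2] IW: children I:{G}, W:{C} ∪→ {C,G}; cost 1
[col 2] IWX: children IW:{C,G}, X:{A} ∪→ {A,C,G}; cost 1
[col 2] CEILWX: children CEL:{C,G,T}, IWX:{A,C,G} ∩→ {C,G}; cost 0
per-site changes: [4, 3, 4]; total = 11

A,C,G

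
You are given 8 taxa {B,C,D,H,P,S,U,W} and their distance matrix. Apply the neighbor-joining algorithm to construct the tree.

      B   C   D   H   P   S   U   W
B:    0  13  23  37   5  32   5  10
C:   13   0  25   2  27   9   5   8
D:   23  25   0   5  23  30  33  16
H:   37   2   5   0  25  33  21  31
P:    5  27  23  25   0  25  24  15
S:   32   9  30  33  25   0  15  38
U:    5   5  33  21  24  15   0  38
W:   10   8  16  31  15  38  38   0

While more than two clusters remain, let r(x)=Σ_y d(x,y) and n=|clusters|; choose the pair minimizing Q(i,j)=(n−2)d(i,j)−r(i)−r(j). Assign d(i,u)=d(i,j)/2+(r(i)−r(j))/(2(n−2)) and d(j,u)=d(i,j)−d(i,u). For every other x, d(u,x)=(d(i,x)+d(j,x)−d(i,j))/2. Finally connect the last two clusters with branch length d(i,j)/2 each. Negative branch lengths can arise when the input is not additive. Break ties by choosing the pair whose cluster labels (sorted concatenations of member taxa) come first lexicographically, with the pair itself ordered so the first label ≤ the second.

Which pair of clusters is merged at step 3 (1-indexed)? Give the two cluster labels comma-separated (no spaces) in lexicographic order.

iteration 1: select D,H (d=5, Q=-279); attach at lengths (31/12, 29/12); label the merged cluster DH
  updated: d(B,DH)=55/2, d(C,DH)=11, d(DH,P)=43/2, d(DH,S)=29, d(DH,U)=49/2, d(DH,W)=21
iteration 2: select B,P (d=5, Q=-185); attach at lengths (0, 5); label the merged cluster BP
  updated: d(BP,C)=35/2, d(BP,DH)=22, d(BP,S)=26, d(BP,U)=12, d(BP,W)=10
iteration 3: select BP,W (d=10, Q=-325/2); attach at lengths (25/16, 135/16); label the merged cluster BPW
  updated: d(BPW,C)=31/4, d(BPW,DH)=33/2, d(BPW,S)=27, d(BPW,U)=20
iteration 4: select BPW,DH (d=33/2, Q=-411/4); attach at lengths (53/8, 79/8); label the merged cluster BDHPW
  updated: d(BDHPW,C)=9/8, d(BDHPW,S)=79/4, d(BDHPW,U)=14
iteration 5: select BDHPW,C (d=9/8, Q=-191/4); attach at lengths (11/2, -35/8); label the merged cluster BCDHPW
  updated: d(BCDHPW,S)=221/16, d(BCDHPW,U)=143/16
iteration 6: select BCDHPW,S (d=221/16, Q=-151/4); attach at lengths (31/8, 159/16); label the merged cluster BCDHPSW
  updated: d(BCDHPSW,U)=81/16
iteration 7: select BCDHPSW,U (d=81/16); attach at lengths (81/32, 81/32); label the merged cluster BCDHPSUW
final tree: ((((((B:0,P:5):25/16,W:135/16):53/8,(D:31/12,H:29/12):79/8):11/2,C:-35/8):31/8,S:159/16):81/32,U:81/32)
total length: 113/2

BP,W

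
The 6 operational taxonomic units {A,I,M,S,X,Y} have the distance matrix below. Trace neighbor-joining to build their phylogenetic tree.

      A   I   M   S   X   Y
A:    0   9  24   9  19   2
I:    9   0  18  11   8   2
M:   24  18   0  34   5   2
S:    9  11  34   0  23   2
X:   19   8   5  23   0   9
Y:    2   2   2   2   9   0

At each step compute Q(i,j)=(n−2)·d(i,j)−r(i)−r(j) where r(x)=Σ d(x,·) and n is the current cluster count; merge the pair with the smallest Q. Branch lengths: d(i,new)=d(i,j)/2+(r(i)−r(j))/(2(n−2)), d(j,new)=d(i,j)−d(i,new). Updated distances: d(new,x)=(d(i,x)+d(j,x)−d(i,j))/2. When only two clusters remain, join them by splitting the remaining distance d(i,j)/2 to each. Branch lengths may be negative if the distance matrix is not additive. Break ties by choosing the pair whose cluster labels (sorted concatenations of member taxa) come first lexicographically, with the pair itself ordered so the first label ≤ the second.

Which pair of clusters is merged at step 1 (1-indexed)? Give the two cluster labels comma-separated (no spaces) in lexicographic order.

M,X

iteration 1: select M,X (d=5, Q=-127); attach at lengths (39/8, 1/8); label the merged cluster MX
  updated: d(A,MX)=19, d(I,MX)=21/2, d(MX,S)=26, d(MX,Y)=3
iteration 2: select A,S (d=9, Q=-60); attach at lengths (3, 6); label the merged cluster AS
  updated: d(AS,I)=11/2, d(AS,MX)=18, d(AS,Y)=-5/2
iteration 3: select AS,Y (d=-5/2, Q=-57/2); attach at lengths (27/8, -47/8); label the merged cluster ASY
  updated: d(ASY,I)=5, d(ASY,MX)=47/4
iteration 4: select ASY,I (d=5, Q=-109/4); attach at lengths (25/8, 15/8); label the merged cluster AISY
  updated: d(AISY,MX)=69/8
iteration 5: select AISY,MX (d=69/8); attach at lengths (69/16, 69/16); label the merged cluster AIMSXY
final tree: ((((A:3,S:6):27/8,Y:-47/8):25/8,I:15/8):69/16,(M:39/8,X:1/8):69/16)
total length: 201/8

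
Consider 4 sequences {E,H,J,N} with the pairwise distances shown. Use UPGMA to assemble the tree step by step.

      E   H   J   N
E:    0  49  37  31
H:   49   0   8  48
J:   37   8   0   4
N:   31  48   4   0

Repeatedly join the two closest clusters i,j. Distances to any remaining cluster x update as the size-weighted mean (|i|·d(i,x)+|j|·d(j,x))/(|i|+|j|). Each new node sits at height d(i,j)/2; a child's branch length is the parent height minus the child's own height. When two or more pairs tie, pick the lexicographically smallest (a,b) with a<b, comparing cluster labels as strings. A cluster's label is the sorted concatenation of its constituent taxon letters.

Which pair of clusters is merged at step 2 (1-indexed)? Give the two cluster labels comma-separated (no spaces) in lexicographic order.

step 1: merge (J,N) at d=4; branch lengths J→2, N→2; new cluster JN
  updated: d(E,JN)=34, d(H,JN)=28
step 2: merge (H,JN) at d=28; branch lengths H→14, JN→12; new cluster HJN
  updated: d(E,HJN)=39
step 3: merge (E,HJN) at d=39; branch lengths E→39/2, HJN→11/2; new cluster EHJN
final tree: (E:39/2,(H:14,(J:2,N:2):12):11/2)
total length: 55

H,JN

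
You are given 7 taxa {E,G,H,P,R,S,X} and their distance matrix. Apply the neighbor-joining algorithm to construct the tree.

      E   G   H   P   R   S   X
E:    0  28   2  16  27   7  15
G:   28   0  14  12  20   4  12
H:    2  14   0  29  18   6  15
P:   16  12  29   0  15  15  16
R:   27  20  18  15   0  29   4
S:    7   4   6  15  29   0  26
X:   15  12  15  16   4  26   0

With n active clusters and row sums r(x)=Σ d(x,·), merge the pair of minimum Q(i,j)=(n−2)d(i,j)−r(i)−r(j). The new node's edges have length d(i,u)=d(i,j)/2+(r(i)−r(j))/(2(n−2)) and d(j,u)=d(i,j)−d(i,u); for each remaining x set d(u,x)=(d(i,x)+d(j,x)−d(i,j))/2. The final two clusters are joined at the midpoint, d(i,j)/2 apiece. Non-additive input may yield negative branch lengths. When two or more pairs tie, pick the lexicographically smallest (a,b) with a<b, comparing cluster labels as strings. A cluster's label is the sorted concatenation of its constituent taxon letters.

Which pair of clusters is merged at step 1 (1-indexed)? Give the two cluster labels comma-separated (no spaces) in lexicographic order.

iteration 1: select R,X (d=4, Q=-181); attach at lengths (9/2, -1/2); label the merged cluster RX
  updated: d(E,RX)=19, d(G,RX)=14, d(H,RX)=29/2, d(P,RX)=27/2, d(RX,S)=51/2
iteration 2: select E,H (d=2, Q=-259/2); attach at lengths (29/16, 3/16); label the merged cluster EH
  updated: d(EH,G)=20, d(EH,P)=43/2, d(EH,RX)=63/4, d(EH,S)=11/2
iteration 3: select EH,S (d=11/2, Q=-385/4); attach at lengths (39/8, 5/8); label the merged cluster EHS
  updated: d(EHS,G)=37/4, d(EHS,P)=31/2, d(EHS,RX)=143/8
iteration 4: select EHS,G (d=37/4, Q=-475/8); attach at lengths (207/32, 89/32); label the merged cluster EGHS
  updated: d(EGHS,P)=73/8, d(EGHS,RX)=181/16
iteration 5: select EGHS,P (d=73/8, Q=-543/16); attach at lengths (111/32, 181/32); label the merged cluster EGHPS
  updated: d(EGHPS,RX)=251/32
iteration 6: select EGHPS,RX (d=251/32); attach at lengths (251/64, 251/64); label the merged cluster EGHPRSX
final tree: (((((E:29/16,H:3/16):39/8,S:5/8):207/32,G:89/32):111/32,P:181/32):251/64,(R:9/2,X:-1/2):251/64)
total length: 1207/32

R,X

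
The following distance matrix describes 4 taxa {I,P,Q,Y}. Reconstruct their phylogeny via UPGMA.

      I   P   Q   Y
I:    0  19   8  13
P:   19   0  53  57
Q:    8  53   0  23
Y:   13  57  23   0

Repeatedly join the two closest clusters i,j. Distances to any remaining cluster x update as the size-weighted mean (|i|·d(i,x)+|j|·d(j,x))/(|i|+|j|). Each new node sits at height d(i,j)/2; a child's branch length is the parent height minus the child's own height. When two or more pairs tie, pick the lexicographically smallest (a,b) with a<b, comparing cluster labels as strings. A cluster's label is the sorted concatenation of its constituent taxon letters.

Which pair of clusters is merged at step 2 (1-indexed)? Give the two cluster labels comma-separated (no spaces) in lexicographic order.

IQ,Y

iteration 1: select I,Q (d=8); attach at lengths (4, 4); label the merged cluster IQ
  updated: d(IQ,P)=36, d(IQ,Y)=18
iteration 2: select IQ,Y (d=18); attach at lengths (5, 9); label the merged cluster IQY
  updated: d(IQY,P)=43
iteration 3: select IQY,P (d=43); attach at lengths (25/2, 43/2); label the merged cluster IPQY
final tree: (((I:4,Q:4):5,Y:9):25/2,P:43/2)
total length: 56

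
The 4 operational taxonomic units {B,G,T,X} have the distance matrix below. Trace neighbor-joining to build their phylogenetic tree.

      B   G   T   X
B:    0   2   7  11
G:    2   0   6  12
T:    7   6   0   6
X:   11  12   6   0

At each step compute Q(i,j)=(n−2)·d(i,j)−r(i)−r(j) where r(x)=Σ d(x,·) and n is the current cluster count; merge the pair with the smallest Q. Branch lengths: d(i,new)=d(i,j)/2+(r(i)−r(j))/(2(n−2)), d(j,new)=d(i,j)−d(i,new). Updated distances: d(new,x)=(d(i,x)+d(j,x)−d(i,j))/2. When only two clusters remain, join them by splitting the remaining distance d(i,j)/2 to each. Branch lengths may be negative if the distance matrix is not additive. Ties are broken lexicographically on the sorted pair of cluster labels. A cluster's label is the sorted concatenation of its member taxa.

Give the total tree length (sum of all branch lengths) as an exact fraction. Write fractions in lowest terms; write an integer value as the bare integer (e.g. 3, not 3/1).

13

1. join B+G (d=2, Q=-36) ⇒ BG; edges |B|=1, |G|=1
  updated: d(BG,T)=11/2, d(BG,X)=21/2
2. join BG+T (d=11/2, Q=-22) ⇒ BGT; edges |BG|=5, |T|=1/2
  updated: d(BGT,X)=11/2
3. join BGT+X (d=11/2) ⇒ BGTX; edges |BGT|=11/4, |X|=11/4
final tree: (((B:1,G:1):5,T:1/2):11/4,X:11/4)
total length: 13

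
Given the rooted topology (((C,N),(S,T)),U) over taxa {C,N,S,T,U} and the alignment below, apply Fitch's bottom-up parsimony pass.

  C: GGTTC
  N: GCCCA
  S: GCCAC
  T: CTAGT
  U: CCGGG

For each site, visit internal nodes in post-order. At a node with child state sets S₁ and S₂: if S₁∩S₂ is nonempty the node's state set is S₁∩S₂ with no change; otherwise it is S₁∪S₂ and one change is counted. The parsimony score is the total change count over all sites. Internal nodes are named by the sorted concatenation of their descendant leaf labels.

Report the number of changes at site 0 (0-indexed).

CN@0: {G} ∩ {G} = {G} (intersection, +0)
ST@0: {G} ∪ {C} = {C,G} (union, +1)
CNST@0: {G} ∩ {C,G} = {G} (intersection, +0)
CNSTU@0: {G} ∪ {C} = {C,G} (union, +1)
CN@1: {G} ∪ {C} = {C,G} (union, +1)
ST@1: {C} ∪ {T} = {C,T} (union, +1)
CNST@1: {C,G} ∩ {C,T} = {C} (intersection, +0)
CNSTU@1: {C} ∩ {C} = {C} (intersection, +0)
CN@2: {T} ∪ {C} = {C,T} (union, +1)
ST@2: {C} ∪ {A} = {A,C} (union, +1)
CNST@2: {C,T} ∩ {A,C} = {C} (intersection, +0)
CNSTU@2: {C} ∪ {G} = {C,G} (union, +1)
CN@3: {T} ∪ {C} = {C,T} (union, +1)
ST@3: {A} ∪ {G} = {A,G} (union, +1)
CNST@3: {C,T} ∪ {A,G} = {A,C,G,T} (union, +1)
CNSTU@3: {A,C,G,T} ∩ {G} = {G} (intersection, +0)
CN@4: {C} ∪ {A} = {A,C} (union, +1)
ST@4: {C} ∪ {T} = {C,T} (union, +1)
CNST@4: {A,C} ∩ {C,T} = {C} (intersection, +0)
CNSTU@4: {C} ∪ {G} = {C,G} (union, +1)
per-site changes: [2, 2, 3, 3, 3]; total = 13

2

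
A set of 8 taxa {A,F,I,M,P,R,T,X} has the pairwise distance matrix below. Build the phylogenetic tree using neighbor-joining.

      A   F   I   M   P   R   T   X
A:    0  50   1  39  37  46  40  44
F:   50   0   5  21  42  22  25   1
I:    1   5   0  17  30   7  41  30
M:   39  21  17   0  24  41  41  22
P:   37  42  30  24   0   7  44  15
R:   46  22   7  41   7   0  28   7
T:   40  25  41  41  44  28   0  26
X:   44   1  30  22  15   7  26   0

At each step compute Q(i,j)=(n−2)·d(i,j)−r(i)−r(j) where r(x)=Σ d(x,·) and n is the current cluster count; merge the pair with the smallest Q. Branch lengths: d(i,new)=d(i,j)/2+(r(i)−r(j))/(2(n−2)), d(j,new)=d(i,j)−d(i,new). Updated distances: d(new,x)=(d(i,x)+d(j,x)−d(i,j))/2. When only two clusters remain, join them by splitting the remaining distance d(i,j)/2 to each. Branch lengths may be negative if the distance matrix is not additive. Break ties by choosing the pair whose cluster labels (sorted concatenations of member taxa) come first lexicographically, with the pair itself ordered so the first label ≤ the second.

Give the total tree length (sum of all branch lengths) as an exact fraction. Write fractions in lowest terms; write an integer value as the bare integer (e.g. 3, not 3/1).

step 1: merge (A,I) at d=1, Q=-382; branch lengths A→11, I→-10; new cluster AI
  updated: d(AI,F)=27, d(AI,M)=55/2, d(AI,P)=33, d(AI,R)=26, d(AI,T)=40, d(AI,X)=73/2
step 2: merge (P,R) at d=7, Q=-261; branch lengths P→69/10, R→1/10; new cluster PR
  updated: d(AI,PR)=26, d(F,PR)=57/2, d(M,PR)=29, d(PR,T)=65/2, d(PR,X)=15/2
step 3: merge (F,X) at d=1, Q=-383/2; branch lengths F→27/16, X→-11/16; new cluster FX
  updated: d(AI,FX)=125/4, d(FX,M)=21, d(FX,PR)=35/2, d(FX,T)=25
step 4: merge (AI,M) at d=55/2, Q=-643/4; branch lengths AI→355/24, M→305/24; new cluster AIM
  updated: d(AIM,FX)=99/8, d(AIM,PR)=55/4, d(AIM,T)=107/4
step 5: merge (AIM,PR) at d=55/4, Q=-713/8; branch lengths AIM→133/32, PR→307/32; new cluster AIMPR
  updated: d(AIMPR,FX)=129/16, d(AIMPR,T)=91/4
step 6: merge (AIMPR,FX) at d=129/16, Q=-893/16; branch lengths AIMPR→93/32, FX→165/32; new cluster AFIMPRX
  updated: d(AFIMPRX,T)=635/32
step 7: merge (AFIMPRX,T) at d=635/32; branch lengths AFIMPRX→635/64, T→635/64; new cluster AFIMPRTX
final tree: (((((A:11,I:-10):355/24,M:305/24):133/32,(P:69/10,R:1/10):307/32):93/32,(F:27/16,X:-11/16):165/32):635/64,T:635/64)
total length: 2501/32

2501/32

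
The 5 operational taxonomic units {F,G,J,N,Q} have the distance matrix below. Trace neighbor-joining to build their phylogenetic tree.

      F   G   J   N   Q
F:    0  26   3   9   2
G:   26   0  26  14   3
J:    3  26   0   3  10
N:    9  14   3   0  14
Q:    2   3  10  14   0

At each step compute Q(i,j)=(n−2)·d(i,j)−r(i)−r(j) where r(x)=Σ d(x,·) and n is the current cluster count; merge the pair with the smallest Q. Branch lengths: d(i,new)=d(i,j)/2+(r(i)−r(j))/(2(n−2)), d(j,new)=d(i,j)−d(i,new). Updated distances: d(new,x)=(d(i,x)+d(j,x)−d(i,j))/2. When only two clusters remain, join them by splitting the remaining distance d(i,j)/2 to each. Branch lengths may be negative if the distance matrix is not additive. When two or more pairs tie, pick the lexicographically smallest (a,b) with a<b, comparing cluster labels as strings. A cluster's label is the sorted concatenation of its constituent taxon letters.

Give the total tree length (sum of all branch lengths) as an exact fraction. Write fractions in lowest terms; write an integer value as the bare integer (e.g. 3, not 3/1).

iteration 1: select G,Q (d=3, Q=-89); attach at lengths (49/6, -31/6); label the merged cluster GQ
  updated: d(F,GQ)=25/2, d(GQ,J)=33/2, d(GQ,N)=25/2
iteration 2: select F,GQ (d=25/2, Q=-41); attach at lengths (2, 21/2); label the merged cluster FGQ
  updated: d(FGQ,J)=7/2, d(FGQ,N)=9/2
iteration 3: select FGQ,J (d=7/2, Q=-11); attach at lengths (5/2, 1); label the merged cluster FGJQ
  updated: d(FGJQ,N)=2
iteration 4: select FGJQ,N (d=2); attach at lengths (1, 1); label the merged cluster FGJNQ
final tree: (((F:2,(G:49/6,Q:-31/6):21/2):5/2,J:1):1,N:1)
total length: 21

21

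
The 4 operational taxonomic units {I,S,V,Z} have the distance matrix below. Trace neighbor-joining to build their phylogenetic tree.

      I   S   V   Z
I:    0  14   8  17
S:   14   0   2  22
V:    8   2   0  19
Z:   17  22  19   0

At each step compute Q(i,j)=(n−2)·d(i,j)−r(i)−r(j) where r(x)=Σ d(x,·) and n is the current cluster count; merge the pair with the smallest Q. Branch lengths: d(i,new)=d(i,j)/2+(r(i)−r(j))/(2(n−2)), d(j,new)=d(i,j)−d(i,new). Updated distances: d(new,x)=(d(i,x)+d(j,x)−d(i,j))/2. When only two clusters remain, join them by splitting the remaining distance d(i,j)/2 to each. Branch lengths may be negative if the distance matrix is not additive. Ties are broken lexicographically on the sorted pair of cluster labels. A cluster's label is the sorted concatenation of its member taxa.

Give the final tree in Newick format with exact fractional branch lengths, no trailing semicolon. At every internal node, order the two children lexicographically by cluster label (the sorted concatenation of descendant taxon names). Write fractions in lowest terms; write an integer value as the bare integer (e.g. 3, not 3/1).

1. join I+Z (d=17, Q=-63) ⇒ IZ; edges |I|=15/4, |Z|=53/4
  updated: d(IZ,S)=19/2, d(IZ,V)=5
2. join IZ+S (d=19/2, Q=-33/2) ⇒ ISZ; edges |IZ|=25/4, |S|=13/4
  updated: d(ISZ,V)=-5/4
3. join ISZ+V (d=-5/4) ⇒ ISVZ; edges |ISZ|=-5/8, |V|=-5/8
final tree: (((I:15/4,Z:53/4):25/4,S:13/4):-5/8,V:-5/8)
total length: 101/4

(((I:15/4,Z:53/4):25/4,S:13/4):-5/8,V:-5/8)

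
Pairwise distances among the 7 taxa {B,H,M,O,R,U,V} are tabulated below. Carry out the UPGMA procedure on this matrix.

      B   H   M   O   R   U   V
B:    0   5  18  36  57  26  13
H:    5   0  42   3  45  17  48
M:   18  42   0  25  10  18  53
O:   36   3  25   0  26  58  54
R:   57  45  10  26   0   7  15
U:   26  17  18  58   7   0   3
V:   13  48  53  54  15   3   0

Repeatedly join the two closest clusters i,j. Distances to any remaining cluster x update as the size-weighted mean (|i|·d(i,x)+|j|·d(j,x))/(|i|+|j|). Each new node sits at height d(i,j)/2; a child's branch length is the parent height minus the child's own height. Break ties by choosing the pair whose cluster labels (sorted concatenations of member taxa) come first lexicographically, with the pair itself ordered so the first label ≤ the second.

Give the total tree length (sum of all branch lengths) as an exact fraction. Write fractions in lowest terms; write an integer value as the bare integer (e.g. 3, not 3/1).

1347/20

1. join H+O (d=3) ⇒ HO; edges |H|=3/2, |O|=3/2
  updated: d(B,HO)=41/2, d(HO,M)=67/2, d(HO,R)=71/2, d(HO,U)=75/2, d(HO,V)=51
2. join U+V (d=3) ⇒ UV; edges |U|=3/2, |V|=3/2
  updated: d(B,UV)=39/2, d(HO,UV)=177/4, d(M,UV)=71/2, d(R,UV)=11
3. join M+R (d=10) ⇒ MR; edges |M|=5, |R|=5
  updated: d(B,MR)=75/2, d(HO,MR)=69/2, d(MR,UV)=93/4
4. join B+UV (d=39/2) ⇒ BUV; edges |B|=39/4, |UV|=33/4
  updated: d(BUV,HO)=109/3, d(BUV,MR)=28
5. join BUV+MR (d=28) ⇒ BMRUV; edges |BUV|=17/4, |MR|=9
  updated: d(BMRUV,HO)=178/5
6. join BMRUV+HO (d=178/5) ⇒ BHMORUV; edges |BMRUV|=19/5, |HO|=163/10
final tree: (((B:39/4,(U:3/2,V:3/2):33/4):17/4,(M:5,R:5):9):19/5,(H:3/2,O:3/2):163/10)
total length: 1347/20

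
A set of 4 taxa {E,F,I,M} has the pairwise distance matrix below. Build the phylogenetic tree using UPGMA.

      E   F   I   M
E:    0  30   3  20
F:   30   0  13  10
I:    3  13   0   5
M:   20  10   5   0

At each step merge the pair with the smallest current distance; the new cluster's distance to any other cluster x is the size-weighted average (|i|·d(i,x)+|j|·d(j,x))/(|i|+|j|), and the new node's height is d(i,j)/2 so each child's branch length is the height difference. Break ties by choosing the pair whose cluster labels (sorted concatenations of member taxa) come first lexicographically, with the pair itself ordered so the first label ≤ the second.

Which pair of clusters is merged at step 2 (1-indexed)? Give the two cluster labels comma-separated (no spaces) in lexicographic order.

1. join E+I (d=3) ⇒ EI; edges |E|=3/2, |I|=3/2
  updated: d(EI,F)=43/2, d(EI,M)=25/2
2. join F+M (d=10) ⇒ FM; edges |F|=5, |M|=5
  updated: d(EI,FM)=17
3. join EI+FM (d=17) ⇒ EFIM; edges |EI|=7, |FM|=7/2
final tree: ((E:3/2,I:3/2):7,(F:5,M:5):7/2)
total length: 47/2

F,M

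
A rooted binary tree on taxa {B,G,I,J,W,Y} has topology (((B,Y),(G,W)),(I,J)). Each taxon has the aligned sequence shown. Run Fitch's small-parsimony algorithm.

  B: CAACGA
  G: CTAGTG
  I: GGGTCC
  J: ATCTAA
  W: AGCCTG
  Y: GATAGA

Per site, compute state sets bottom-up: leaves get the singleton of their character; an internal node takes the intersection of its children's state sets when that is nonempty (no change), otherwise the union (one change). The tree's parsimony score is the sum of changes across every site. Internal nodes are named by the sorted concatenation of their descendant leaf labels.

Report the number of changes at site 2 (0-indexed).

4

BY@0: {C} ∪ {G} = {C,G} (union, +1)
GW@0: {C} ∪ {A} = {A,C} (union, +1)
BGWY@0: {C,G} ∩ {A,C} = {C} (intersection, +0)
IJ@0: {G} ∪ {A} = {A,G} (union, +1)
BGIJWY@0: {C} ∪ {A,G} = {A,C,G} (union, +1)
BY@1: {A} ∩ {A} = {A} (intersection, +0)
GW@1: {T} ∪ {G} = {G,T} (union, +1)
BGWY@1: {A} ∪ {G,T} = {A,G,T} (union, +1)
IJ@1: {G} ∪ {T} = {G,T} (union, +1)
BGIJWY@1: {A,G,T} ∩ {G,T} = {G,T} (intersection, +0)
BY@2: {A} ∪ {T} = {A,T} (union, +1)
GW@2: {A} ∪ {C} = {A,C} (union, +1)
BGWY@2: {A,T} ∩ {A,C} = {A} (intersection, +0)
IJ@2: {G} ∪ {C} = {C,G} (union, +1)
BGIJWY@2: {A} ∪ {C,G} = {A,C,G} (union, +1)
BY@3: {C} ∪ {A} = {A,C} (union, +1)
GW@3: {G} ∪ {C} = {C,G} (union, +1)
BGWY@3: {A,C} ∩ {C,G} = {C} (intersection, +0)
IJ@3: {T} ∩ {T} = {T} (intersection, +0)
BGIJWY@3: {C} ∪ {T} = {C,T} (union, +1)
BY@4: {G} ∩ {G} = {G} (intersection, +0)
GW@4: {T} ∩ {T} = {T} (intersection, +0)
BGWY@4: {G} ∪ {T} = {G,T} (union, +1)
IJ@4: {C} ∪ {A} = {A,C} (union, +1)
BGIJWY@4: {G,T} ∪ {A,C} = {A,C,G,T} (union, +1)
BY@5: {A} ∩ {A} = {A} (intersection, +0)
GW@5: {G} ∩ {G} = {G} (intersection, +0)
BGWY@5: {A} ∪ {G} = {A,G} (union, +1)
IJ@5: {C} ∪ {A} = {A,C} (union, +1)
BGIJWY@5: {A,G} ∩ {A,C} = {A} (intersection, +0)
per-site changes: [4, 3, 4, 3, 3, 2]; total = 19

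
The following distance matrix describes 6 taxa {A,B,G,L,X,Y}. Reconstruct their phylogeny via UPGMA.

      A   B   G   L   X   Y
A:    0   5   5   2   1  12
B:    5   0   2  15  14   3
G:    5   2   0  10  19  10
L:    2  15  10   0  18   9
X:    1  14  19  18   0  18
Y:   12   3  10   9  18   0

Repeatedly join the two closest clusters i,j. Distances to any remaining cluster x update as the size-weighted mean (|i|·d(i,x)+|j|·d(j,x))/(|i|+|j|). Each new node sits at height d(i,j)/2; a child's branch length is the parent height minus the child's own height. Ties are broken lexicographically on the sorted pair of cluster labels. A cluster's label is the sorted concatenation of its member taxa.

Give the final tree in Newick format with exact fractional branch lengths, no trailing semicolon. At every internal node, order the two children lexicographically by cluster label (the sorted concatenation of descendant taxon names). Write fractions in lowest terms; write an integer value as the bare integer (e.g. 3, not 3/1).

(((A:1/2,X:1/2):9/2,L:5):17/18,((B:1,G:1):9/4,Y:13/4):97/36)

1. join A+X (d=1) ⇒ AX; edges |A|=1/2, |X|=1/2
  updated: d(AX,B)=19/2, d(AX,G)=12, d(AX,L)=10, d(AX,Y)=15
2. join B+G (d=2) ⇒ BG; edges |B|=1, |G|=1
  updated: d(AX,BG)=43/4, d(BG,L)=25/2, d(BG,Y)=13/2
3. join BG+Y (d=13/2) ⇒ BGY; edges |BG|=9/4, |Y|=13/4
  updated: d(AX,BGY)=73/6, d(BGY,L)=34/3
4. join AX+L (d=10) ⇒ ALX; edges |AX|=9/2, |L|=5
  updated: d(ALX,BGY)=107/9
5. join ALX+BGY (d=107/9) ⇒ ABGLXY; edges |ALX|=17/18, |BGY|=97/36
final tree: (((A:1/2,X:1/2):9/2,L:5):17/18,((B:1,G:1):9/4,Y:13/4):97/36)
total length: 779/36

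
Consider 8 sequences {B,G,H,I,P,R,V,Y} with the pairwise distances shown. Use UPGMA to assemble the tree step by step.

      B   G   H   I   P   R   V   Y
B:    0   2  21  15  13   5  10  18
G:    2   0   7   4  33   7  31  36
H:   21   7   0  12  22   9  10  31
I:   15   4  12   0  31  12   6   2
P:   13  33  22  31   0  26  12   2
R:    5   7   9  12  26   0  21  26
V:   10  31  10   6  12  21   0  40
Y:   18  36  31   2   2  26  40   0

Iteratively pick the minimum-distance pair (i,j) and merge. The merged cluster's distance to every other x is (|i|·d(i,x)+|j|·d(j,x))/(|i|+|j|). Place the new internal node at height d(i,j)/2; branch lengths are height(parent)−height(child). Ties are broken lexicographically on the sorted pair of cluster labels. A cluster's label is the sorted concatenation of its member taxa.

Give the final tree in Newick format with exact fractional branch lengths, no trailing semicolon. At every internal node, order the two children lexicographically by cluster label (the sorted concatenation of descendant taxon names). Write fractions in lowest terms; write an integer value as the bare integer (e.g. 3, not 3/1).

1. join B+G (d=2) ⇒ BG; edges |B|=1, |G|=1
  updated: d(BG,H)=14, d(BG,I)=19/2, d(BG,P)=23, d(BG,R)=6, d(BG,V)=41/2, d(BG,Y)=27
2. join I+Y (d=2) ⇒ IY; edges |I|=1, |Y|=1
  updated: d(BG,IY)=73/4, d(H,IY)=43/2, d(IY,P)=33/2, d(IY,R)=19, d(IY,V)=23
3. join BG+R (d=6) ⇒ BGR; edges |BG|=2, |R|=3
  updated: d(BGR,H)=37/3, d(BGR,IY)=37/2, d(BGR,P)=24, d(BGR,V)=62/3
4. join H+V (d=10) ⇒ HV; edges |H|=5, |V|=5
  updated: d(BGR,HV)=33/2, d(HV,IY)=89/4, d(HV,P)=17
5. join BGR+HV (d=33/2) ⇒ BGHRV; edges |BGR|=21/4, |HV|=13/4
  updated: d(BGHRV,IY)=20, d(BGHRV,P)=106/5
6. join IY+P (d=33/2) ⇒ IPY; edges |IY|=29/4, |P|=33/4
  updated: d(BGHRV,IPY)=102/5
7. join BGHRV+IPY (d=102/5) ⇒ BGHIPRVY; edges |BGHRV|=39/20, |IPY|=39/20
final tree: ((((B:1,G:1):2,R:3):21/4,(H:5,V:5):13/4):39/20,((I:1,Y:1):29/4,P:33/4):39/20)
total length: 469/10

((((B:1,G:1):2,R:3):21/4,(H:5,V:5):13/4):39/20,((I:1,Y:1):29/4,P:33/4):39/20)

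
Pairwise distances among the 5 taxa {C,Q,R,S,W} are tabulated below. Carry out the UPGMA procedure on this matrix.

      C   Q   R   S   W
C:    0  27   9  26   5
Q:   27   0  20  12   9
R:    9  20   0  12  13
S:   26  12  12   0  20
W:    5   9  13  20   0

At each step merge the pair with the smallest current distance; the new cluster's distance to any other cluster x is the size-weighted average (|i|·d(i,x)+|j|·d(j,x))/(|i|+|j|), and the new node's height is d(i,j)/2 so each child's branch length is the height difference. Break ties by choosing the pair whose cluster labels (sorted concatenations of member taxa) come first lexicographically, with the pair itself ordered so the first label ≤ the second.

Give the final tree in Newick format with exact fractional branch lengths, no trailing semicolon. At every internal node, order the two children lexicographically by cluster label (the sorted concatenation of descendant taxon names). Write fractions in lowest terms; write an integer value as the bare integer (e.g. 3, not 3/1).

(((C:5/2,W:5/2):3,R:11/2):4,(Q:6,S:6):7/2)

step 1: merge (C,W) at d=5; branch lengths C→5/2, W→5/2; new cluster CW
  updated: d(CW,Q)=18, d(CW,R)=11, d(CW,S)=23
step 2: merge (CW,R) at d=11; branch lengths CW→3, R→11/2; new cluster CRW
  updated: d(CRW,Q)=56/3, d(CRW,S)=58/3
step 3: merge (Q,S) at d=12; branch lengths Q→6, S→6; new cluster QS
  updated: d(CRW,QS)=19
step 4: merge (CRW,QS) at d=19; branch lengths CRW→4, QS→7/2; new cluster CQRSW
final tree: (((C:5/2,W:5/2):3,R:11/2):4,(Q:6,S:6):7/2)
total length: 33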